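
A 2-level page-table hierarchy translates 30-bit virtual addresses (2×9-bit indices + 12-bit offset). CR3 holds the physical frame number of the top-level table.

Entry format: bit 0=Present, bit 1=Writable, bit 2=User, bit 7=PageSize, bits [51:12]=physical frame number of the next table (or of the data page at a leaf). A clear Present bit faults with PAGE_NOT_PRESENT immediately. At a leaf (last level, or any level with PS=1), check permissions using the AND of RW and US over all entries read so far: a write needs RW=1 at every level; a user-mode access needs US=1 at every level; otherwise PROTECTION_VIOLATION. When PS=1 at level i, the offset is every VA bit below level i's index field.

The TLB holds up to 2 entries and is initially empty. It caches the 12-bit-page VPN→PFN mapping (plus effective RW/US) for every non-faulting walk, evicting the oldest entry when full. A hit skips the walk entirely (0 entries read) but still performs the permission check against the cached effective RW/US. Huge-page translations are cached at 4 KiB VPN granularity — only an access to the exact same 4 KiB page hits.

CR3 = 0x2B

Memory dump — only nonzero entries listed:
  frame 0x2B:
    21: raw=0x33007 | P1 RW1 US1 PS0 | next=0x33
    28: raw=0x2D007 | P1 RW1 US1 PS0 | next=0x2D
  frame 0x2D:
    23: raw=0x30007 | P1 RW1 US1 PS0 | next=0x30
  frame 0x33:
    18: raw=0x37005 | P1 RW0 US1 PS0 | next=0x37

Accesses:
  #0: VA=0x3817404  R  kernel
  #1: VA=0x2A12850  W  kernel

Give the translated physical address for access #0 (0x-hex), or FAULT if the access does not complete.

Per-access translation:
#0 VA=0x3817404 (r,kernel):
  L0: frame=0x2B idx=28 entry=0x2D007 [P=1 RW=1 US=1 PS=0]
  L1: frame=0x2D idx=23 entry=0x30007 [P=1 RW=1 US=1 PS=0]
  ⇒ phys 0x30404  [2 reads]
#1 VA=0x2A12850 (w,kernel):
  L0: frame=0x2B idx=21 entry=0x33007 [P=1 RW=1 US=1 PS=0]
  L1: frame=0x33 idx=18 entry=0x37005 [P=1 RW=0 US=1 PS=0]
  ✗ PROTECTION_VIOLATION  [2 reads]

Access #0 PA: 0x30404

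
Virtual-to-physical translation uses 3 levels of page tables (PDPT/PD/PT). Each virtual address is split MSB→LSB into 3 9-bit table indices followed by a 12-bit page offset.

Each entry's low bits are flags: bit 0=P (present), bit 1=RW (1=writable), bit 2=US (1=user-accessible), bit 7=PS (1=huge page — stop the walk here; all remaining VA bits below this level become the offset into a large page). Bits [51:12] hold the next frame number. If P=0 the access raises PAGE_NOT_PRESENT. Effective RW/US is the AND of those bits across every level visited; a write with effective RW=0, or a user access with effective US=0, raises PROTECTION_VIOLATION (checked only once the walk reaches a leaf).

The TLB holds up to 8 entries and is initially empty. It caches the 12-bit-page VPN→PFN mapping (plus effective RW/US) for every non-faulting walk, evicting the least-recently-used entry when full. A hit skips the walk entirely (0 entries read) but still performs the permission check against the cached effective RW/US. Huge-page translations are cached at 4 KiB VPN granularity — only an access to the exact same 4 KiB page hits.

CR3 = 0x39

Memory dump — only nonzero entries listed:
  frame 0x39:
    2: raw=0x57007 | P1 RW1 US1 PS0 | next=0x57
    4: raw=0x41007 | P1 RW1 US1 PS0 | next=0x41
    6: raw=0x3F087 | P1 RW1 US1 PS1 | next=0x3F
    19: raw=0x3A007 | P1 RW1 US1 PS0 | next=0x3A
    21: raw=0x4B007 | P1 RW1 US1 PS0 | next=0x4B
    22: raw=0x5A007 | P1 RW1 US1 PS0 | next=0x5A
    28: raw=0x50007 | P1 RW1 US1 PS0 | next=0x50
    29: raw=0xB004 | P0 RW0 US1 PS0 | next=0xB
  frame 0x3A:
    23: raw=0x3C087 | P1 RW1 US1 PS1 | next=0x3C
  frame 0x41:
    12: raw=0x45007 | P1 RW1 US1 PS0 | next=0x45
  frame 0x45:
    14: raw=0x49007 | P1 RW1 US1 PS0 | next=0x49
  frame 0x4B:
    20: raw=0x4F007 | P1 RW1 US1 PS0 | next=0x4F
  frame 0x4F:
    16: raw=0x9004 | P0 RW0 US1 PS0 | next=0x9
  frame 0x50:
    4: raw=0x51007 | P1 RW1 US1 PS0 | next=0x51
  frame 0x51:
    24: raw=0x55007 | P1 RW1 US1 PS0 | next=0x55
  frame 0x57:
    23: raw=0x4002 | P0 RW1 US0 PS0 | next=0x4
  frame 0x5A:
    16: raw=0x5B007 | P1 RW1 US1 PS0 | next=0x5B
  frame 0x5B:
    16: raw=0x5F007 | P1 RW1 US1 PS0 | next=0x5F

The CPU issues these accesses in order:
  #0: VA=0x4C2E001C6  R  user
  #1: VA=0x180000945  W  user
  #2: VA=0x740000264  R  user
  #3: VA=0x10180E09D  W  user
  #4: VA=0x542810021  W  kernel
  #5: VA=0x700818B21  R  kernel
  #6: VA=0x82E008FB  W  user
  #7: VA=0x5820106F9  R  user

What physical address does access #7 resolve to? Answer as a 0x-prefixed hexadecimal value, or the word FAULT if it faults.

Trace:
#0 VA=0x4C2E001C6 (r,user):
  lvl0: tbl 0x39, slot 19 ⇒ 0x3A007 (P1/RW1/US1/PS0)
  lvl1: tbl 0x3A, slot 23 ⇒ 0x3C087 (P1/RW1/US1/PS1)
  ⇒ phys 0x3C1C6 (huge @L1)  [2 reads]
#1 VA=0x180000945 (w,user):
  lvl0: tbl 0x39, slot 6 ⇒ 0x3F087 (P1/RW1/US1/PS1)
  ⇒ phys 0x3F945 (huge @L0)  [1 reads]
#2 VA=0x740000264 (r,user):
  lvl0: tbl 0x39, slot 29 ⇒ 0xB004 (P0/RW0/US1/PS0)
  ⇒ fault: PAGE_NOT_PRESENT  — 1 lookups
#3 VA=0x10180E09D (w,user):
  lvl0: tbl 0x39, slot 4 ⇒ 0x41007 (P1/RW1/US1/PS0)
  lvl1: tbl 0x41, slot 12 ⇒ 0x45007 (P1/RW1/US1/PS0)
  lvl2: tbl 0x45, slot 14 ⇒ 0x49007 (P1/RW1/US1/PS0)
  ⇒ phys 0x4909D  [3 reads]
#4 VA=0x542810021 (w,kernel):
  lvl0: tbl 0x39, slot 21 ⇒ 0x4B007 (P1/RW1/US1/PS0)
  lvl1: tbl 0x4B, slot 20 ⇒ 0x4F007 (P1/RW1/US1/PS0)
  lvl2: tbl 0x4F, slot 16 ⇒ 0x9004 (P0/RW0/US1/PS0)
  ⇒ fault: PAGE_NOT_PRESENT  — 3 lookups
#5 VA=0x700818B21 (r,kernel):
  lvl0: tbl 0x39, slot 28 ⇒ 0x50007 (P1/RW1/US1/PS0)
  lvl1: tbl 0x50, slot 4 ⇒ 0x51007 (P1/RW1/US1/PS0)
  lvl2: tbl 0x51, slot 24 ⇒ 0x55007 (P1/RW1/US1/PS0)
  ⇒ phys 0x55B21  [3 reads]
#6 VA=0x82E008FB (w,user):
  lvl0: tbl 0x39, slot 2 ⇒ 0x57007 (P1/RW1/US1/PS0)
  lvl1: tbl 0x57, slot 23 ⇒ 0x4002 (P0/RW1/US0/PS0)
  ⇒ fault: PAGE_NOT_PRESENT  — 2 lookups
#7 VA=0x5820106F9 (r,user):
  lvl0: tbl 0x39, slot 22 ⇒ 0x5A007 (P1/RW1/US1/PS0)
  lvl1: tbl 0x5A, slot 16 ⇒ 0x5B007 (P1/RW1/US1/PS0)
  lvl2: tbl 0x5B, slot 16 ⇒ 0x5F007 (P1/RW1/US1/PS0)
  ⇒ phys 0x5F6F9  [3 reads]

Access #7 PA: 0x5F6F9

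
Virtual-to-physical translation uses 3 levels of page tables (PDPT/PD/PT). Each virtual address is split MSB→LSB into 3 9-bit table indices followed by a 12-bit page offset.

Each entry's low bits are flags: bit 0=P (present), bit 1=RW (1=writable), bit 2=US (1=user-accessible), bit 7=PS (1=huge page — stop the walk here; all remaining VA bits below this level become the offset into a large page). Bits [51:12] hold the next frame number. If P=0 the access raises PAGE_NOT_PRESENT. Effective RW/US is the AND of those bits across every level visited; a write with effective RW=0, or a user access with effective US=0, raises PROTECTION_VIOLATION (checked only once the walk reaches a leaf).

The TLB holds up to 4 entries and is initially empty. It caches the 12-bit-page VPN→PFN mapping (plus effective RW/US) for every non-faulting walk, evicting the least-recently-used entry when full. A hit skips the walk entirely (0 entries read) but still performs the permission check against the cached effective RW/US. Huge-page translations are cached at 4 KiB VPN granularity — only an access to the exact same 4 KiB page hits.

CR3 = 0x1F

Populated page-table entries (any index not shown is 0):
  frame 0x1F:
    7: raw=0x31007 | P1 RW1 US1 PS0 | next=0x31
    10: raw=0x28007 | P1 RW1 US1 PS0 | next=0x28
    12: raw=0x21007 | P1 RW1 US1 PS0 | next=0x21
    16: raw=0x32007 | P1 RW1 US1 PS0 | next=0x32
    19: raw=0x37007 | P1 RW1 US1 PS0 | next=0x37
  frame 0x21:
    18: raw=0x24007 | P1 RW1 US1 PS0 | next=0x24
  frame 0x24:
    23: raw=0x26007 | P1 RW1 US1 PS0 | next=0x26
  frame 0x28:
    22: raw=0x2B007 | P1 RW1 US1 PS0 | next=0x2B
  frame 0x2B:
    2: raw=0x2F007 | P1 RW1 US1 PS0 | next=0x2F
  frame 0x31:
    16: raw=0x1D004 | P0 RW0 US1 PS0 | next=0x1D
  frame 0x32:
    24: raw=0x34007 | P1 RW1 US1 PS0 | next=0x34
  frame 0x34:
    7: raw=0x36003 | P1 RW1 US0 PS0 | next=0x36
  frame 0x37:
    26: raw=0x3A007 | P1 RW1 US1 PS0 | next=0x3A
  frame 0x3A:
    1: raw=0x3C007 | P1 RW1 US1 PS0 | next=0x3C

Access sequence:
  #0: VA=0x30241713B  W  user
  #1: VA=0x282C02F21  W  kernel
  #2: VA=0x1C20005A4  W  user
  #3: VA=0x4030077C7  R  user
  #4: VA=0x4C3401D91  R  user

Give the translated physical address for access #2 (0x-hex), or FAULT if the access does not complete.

Walk each access:
#0 VA=0x30241713B (w,user):
  L0 @0x1F[12] → 0x21007  P=1,RW=1,US=1,PS=0
  L1 @0x21[18] → 0x24007  P=1,RW=1,US=1,PS=0
  L2 @0x24[23] → 0x26007  P=1,RW=1,US=1,PS=0
  ⇒ phys 0x2613B  [3 reads]
#1 VA=0x282C02F21 (w,kernel):
  L0 @0x1F[10] → 0x28007  P=1,RW=1,US=1,PS=0
  L1 @0x28[22] → 0x2B007  P=1,RW=1,US=1,PS=0
  L2 @0x2B[2] → 0x2F007  P=1,RW=1,US=1,PS=0
  ⇒ phys 0x2FF21  [3 reads]
#2 VA=0x1C20005A4 (w,user):
  L0 @0x1F[7] → 0x31007  P=1,RW=1,US=1,PS=0
  L1 @0x31[16] → 0x1D004  P=0,RW=0,US=1,PS=0
  ✗ PAGE_NOT_PRESENT  [2 reads]
#3 VA=0x4030077C7 (r,user):
  L0 @0x1F[16] → 0x32007  P=1,RW=1,US=1,PS=0
  L1 @0x32[24] → 0x34007  P=1,RW=1,US=1,PS=0
  L2 @0x34[7] → 0x36003  P=1,RW=1,US=0,PS=0
  ✗ PROTECTION_VIOLATION  [3 reads]
#4 VA=0x4C3401D91 (r,user):
  L0 @0x1F[19] → 0x37007  P=1,RW=1,US=1,PS=0
  L1 @0x37[26] → 0x3A007  P=1,RW=1,US=1,PS=0
  L2 @0x3A[1] → 0x3C007  P=1,RW=1,US=1,PS=0
  ⇒ phys 0x3CD91  [3 reads]

Access #2 PA: FAULT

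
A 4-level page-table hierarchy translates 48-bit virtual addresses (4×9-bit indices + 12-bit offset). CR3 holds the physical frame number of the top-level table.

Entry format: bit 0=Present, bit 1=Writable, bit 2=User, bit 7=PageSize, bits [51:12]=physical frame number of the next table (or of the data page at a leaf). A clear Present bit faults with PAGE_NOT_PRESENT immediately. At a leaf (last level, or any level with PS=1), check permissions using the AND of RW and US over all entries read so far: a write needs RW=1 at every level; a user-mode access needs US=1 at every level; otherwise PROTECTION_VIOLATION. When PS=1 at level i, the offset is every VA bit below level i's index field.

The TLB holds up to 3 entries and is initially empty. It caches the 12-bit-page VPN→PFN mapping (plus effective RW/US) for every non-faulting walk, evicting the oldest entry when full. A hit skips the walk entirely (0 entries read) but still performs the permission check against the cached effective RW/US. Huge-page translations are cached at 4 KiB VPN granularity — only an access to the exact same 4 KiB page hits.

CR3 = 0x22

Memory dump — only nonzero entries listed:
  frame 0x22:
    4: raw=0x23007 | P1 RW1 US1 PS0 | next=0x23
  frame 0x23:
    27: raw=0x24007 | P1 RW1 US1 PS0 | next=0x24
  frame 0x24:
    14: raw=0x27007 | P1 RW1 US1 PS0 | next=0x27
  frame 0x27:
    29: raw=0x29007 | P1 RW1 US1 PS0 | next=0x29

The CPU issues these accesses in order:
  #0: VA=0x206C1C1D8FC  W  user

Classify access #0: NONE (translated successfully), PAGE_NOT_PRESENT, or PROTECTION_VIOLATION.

Trace:
#0 VA=0x206C1C1D8FC (w,user):
  L0 @0x22[4] → 0x23007  P=1,RW=1,US=1,PS=0
  L1 @0x23[27] → 0x24007  P=1,RW=1,US=1,PS=0
  L2 @0x24[14] → 0x27007  P=1,RW=1,US=1,PS=0
  L3 @0x27[29] → 0x29007  P=1,RW=1,US=1,PS=0
  ⇒ phys 0x298FC  [4 reads]

Access #0 fault: NONE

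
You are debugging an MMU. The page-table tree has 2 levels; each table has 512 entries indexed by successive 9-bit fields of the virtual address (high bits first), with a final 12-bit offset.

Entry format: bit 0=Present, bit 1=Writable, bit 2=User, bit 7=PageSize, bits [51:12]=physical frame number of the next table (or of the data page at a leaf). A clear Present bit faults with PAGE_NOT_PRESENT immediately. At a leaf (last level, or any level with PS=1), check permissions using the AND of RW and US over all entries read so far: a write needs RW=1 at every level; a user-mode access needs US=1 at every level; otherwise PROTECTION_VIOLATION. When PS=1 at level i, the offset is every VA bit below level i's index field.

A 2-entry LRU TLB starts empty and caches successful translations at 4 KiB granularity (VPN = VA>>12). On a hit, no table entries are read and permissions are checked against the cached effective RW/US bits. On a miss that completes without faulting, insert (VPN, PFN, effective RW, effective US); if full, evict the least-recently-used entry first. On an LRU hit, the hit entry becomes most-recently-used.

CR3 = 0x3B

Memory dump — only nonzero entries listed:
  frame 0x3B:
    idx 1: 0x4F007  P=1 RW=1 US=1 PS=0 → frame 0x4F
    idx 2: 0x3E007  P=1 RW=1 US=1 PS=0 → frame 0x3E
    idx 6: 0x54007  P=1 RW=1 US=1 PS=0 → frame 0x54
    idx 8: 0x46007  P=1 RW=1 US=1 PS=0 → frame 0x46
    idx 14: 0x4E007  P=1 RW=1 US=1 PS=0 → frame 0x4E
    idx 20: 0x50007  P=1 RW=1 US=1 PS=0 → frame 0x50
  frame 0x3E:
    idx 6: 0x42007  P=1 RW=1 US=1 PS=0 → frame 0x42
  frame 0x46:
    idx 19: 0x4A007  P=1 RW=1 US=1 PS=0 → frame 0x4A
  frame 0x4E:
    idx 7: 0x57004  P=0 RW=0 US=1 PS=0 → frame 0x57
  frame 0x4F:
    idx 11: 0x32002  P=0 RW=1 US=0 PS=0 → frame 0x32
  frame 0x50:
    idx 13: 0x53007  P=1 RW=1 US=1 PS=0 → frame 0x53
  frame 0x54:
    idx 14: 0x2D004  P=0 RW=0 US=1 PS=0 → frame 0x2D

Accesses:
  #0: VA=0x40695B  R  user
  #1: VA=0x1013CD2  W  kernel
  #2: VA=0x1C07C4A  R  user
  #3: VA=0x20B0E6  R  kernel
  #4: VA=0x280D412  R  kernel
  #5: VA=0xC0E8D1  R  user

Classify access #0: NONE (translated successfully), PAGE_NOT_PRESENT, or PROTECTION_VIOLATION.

Per-access translation:
#0 VA=0x40695B (r,user):
  L0 @0x3B[2] → 0x3E007  P=1,RW=1,US=1,PS=0
  L1 @0x3E[6] → 0x42007  P=1,RW=1,US=1,PS=0
  ✓ 0x4295B  — 2 lookups
#1 VA=0x1013CD2 (w,kernel):
  L0 @0x3B[8] → 0x46007  P=1,RW=1,US=1,PS=0
  L1 @0x46[19] → 0x4A007  P=1,RW=1,US=1,PS=0
  ✓ 0x4ACD2  — 2 lookups
#2 VA=0x1C07C4A (r,user):
  L0 @0x3B[14] → 0x4E007  P=1,RW=1,US=1,PS=0
  L1 @0x4E[7] → 0x57004  P=0,RW=0,US=1,PS=0
  → PAGE_NOT_PRESENT  (2 entries read)
#3 VA=0x20B0E6 (r,kernel):
  L0 @0x3B[1] → 0x4F007  P=1,RW=1,US=1,PS=0
  L1 @0x4F[11] → 0x32002  P=0,RW=1,US=0,PS=0
  → PAGE_NOT_PRESENT  (2 entries read)
#4 VA=0x280D412 (r,kernel):
  L0 @0x3B[20] → 0x50007  P=1,RW=1,US=1,PS=0
  L1 @0x50[13] → 0x53007  P=1,RW=1,US=1,PS=0
  ✓ 0x53412  — 2 lookups
#5 VA=0xC0E8D1 (r,user):
  L0 @0x3B[6] → 0x54007  P=1,RW=1,US=1,PS=0
  L1 @0x54[14] → 0x2D004  P=0,RW=0,US=1,PS=0
  → PAGE_NOT_PRESENT  (2 entries read)

Access #0 fault: NONE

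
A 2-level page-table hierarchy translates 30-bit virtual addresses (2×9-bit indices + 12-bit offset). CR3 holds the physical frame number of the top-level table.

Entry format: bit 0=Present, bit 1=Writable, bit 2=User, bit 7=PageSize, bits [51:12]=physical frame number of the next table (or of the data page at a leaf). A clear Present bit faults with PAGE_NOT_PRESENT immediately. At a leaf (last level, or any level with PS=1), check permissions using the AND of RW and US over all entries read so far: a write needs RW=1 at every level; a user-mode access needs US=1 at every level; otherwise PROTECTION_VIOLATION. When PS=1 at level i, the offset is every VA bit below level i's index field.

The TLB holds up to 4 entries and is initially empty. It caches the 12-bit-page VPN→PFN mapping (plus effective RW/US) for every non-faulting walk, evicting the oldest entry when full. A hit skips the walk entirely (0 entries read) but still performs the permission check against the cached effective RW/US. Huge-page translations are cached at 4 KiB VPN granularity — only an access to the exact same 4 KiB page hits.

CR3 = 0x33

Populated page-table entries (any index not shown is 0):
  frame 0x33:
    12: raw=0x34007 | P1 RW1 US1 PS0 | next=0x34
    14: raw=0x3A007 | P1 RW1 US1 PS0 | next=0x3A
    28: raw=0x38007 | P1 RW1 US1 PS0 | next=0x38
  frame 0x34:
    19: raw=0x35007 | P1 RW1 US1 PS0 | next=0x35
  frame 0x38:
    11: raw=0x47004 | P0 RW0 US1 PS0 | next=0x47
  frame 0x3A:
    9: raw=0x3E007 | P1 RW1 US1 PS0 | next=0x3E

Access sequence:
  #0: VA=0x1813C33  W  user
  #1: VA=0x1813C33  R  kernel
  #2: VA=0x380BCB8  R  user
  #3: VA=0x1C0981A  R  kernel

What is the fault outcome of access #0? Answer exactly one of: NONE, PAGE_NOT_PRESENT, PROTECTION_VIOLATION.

Per-access translation:
#0 VA=0x1813C33 (w,user):
  L0: frame=0x33 idx=12 entry=0x34007 [P=1 RW=1 US=1 PS=0]
  L1: frame=0x34 idx=19 entry=0x35007 [P=1 RW=1 US=1 PS=0]
  → PA=0x35C33  (2 entries read)
#1 VA=0x1813C33 (r,kernel):
  TLB hit vpn=0x1813 → PA=0x35C33
#2 VA=0x380BCB8 (r,user):
  L0: frame=0x33 idx=28 entry=0x38007 [P=1 RW=1 US=1 PS=0]
  L1: frame=0x38 idx=11 entry=0x47004 [P=0 RW=0 US=1 PS=0]
  ✗ PAGE_NOT_PRESENT  [2 reads]
#3 VA=0x1C0981A (r,kernel):
  L0: frame=0x33 idx=14 entry=0x3A007 [P=1 RW=1 US=1 PS=0]
  L1: frame=0x3A idx=9 entry=0x3E007 [P=1 RW=1 US=1 PS=0]
  → PA=0x3E81A  (2 entries read)

Access #0 fault: NONE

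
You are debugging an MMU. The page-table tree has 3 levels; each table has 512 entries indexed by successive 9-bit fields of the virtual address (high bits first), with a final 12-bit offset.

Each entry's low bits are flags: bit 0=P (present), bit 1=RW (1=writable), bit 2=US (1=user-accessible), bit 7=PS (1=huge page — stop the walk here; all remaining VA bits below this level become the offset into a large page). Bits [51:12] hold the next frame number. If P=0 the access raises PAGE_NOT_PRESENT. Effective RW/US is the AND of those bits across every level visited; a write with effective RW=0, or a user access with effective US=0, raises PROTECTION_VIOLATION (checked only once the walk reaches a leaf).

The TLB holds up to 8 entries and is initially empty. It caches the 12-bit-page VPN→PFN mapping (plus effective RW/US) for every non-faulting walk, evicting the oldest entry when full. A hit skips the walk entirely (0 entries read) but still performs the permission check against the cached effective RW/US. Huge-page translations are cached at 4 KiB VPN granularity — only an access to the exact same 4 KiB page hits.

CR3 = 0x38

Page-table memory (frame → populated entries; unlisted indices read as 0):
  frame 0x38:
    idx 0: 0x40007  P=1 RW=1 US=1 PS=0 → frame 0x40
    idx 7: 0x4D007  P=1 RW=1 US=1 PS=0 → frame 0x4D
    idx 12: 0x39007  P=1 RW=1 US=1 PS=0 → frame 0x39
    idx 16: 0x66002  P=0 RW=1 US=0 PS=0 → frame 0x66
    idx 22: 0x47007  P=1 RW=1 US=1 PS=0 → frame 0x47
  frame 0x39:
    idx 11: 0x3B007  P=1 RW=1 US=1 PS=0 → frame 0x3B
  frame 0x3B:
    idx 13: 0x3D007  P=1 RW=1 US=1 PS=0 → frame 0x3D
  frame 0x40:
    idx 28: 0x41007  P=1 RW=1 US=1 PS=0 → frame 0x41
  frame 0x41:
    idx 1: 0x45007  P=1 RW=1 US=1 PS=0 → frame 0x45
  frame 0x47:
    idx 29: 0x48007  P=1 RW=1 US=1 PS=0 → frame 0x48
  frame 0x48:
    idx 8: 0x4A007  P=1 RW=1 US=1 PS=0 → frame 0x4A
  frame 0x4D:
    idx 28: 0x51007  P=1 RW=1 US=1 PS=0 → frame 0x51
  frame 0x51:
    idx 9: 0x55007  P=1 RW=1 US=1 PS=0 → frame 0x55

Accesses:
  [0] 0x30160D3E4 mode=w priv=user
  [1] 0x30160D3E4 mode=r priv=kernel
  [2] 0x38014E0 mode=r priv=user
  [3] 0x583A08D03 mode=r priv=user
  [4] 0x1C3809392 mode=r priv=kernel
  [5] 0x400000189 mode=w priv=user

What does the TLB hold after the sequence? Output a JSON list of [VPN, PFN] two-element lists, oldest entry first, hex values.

Walk each access:
#0 VA=0x30160D3E4 (w,user):
  L0: frame=0x38 idx=12 entry=0x39007 [P=1 RW=1 US=1 PS=0]
  L1: frame=0x39 idx=11 entry=0x3B007 [P=1 RW=1 US=1 PS=0]
  L2: frame=0x3B idx=13 entry=0x3D007 [P=1 RW=1 US=1 PS=0]
  ✓ 0x3D3E4  — 3 lookups
#1 VA=0x30160D3E4 (r,kernel):
  TLB hit vpn=0x30160D → PA=0x3D3E4
#2 VA=0x38014E0 (r,user):
  L0: frame=0x38 idx=0 entry=0x40007 [P=1 RW=1 US=1 PS=0]
  L1: frame=0x40 idx=28 entry=0x41007 [P=1 RW=1 US=1 PS=0]
  L2: frame=0x41 idx=1 entry=0x45007 [P=1 RW=1 US=1 PS=0]
  ✓ 0x454E0  — 3 lookups
#3 VA=0x583A08D03 (r,user):
  L0: frame=0x38 idx=22 entry=0x47007 [P=1 RW=1 US=1 PS=0]
  L1: frame=0x47 idx=29 entry=0x48007 [P=1 RW=1 US=1 PS=0]
  L2: frame=0x48 idx=8 entry=0x4A007 [P=1 RW=1 US=1 PS=0]
  ✓ 0x4AD03  — 3 lookups
#4 VA=0x1C3809392 (r,kernel):
  L0: frame=0x38 idx=7 entry=0x4D007 [P=1 RW=1 US=1 PS=0]
  L1: frame=0x4D idx=28 entry=0x51007 [P=1 RW=1 US=1 PS=0]
  L2: frame=0x51 idx=9 entry=0x55007 [P=1 RW=1 US=1 PS=0]
  ✓ 0x55392  — 3 lookups
#5 VA=0x400000189 (w,user):
  L0: frame=0x38 idx=16 entry=0x66002 [P=0 RW=1 US=0 PS=0]
  → PAGE_NOT_PRESENT  (1 entries read)

TLB: [["0x30160D", "0x3D"], ["0x3801", "0x45"], ["0x583A08", "0x4A"], ["0x1C3809", "0x55"]]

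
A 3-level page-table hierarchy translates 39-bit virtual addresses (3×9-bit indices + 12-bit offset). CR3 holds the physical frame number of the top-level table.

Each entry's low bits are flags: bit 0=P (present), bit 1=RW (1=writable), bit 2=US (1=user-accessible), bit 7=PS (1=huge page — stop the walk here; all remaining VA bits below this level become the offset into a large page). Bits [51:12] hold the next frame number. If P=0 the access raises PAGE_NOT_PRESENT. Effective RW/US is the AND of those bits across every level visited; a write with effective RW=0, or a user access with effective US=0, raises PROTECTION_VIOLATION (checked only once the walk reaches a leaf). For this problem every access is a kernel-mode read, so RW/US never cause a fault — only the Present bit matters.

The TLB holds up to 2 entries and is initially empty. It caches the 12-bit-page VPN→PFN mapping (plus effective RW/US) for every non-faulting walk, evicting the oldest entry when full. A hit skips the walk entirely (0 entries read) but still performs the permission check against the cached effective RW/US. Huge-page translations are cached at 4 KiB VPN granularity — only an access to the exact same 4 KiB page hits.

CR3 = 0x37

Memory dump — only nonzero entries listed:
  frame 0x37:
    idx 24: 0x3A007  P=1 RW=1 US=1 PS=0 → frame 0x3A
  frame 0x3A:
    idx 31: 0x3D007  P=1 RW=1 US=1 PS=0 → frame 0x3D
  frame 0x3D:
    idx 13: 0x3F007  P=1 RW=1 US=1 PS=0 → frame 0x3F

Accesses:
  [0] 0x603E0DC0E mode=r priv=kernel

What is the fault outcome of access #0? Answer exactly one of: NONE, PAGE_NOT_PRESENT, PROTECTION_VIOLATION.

Trace:
#0 VA=0x603E0DC0E (r,kernel):
  L0: frame=0x37 idx=24 entry=0x3A007 [P=1 RW=1 US=1 PS=0]
  L1: frame=0x3A idx=31 entry=0x3D007 [P=1 RW=1 US=1 PS=0]
  L2: frame=0x3D idx=13 entry=0x3F007 [P=1 RW=1 US=1 PS=0]
  ✓ 0x3FC0E  — 3 lookups

Access #0 fault: NONE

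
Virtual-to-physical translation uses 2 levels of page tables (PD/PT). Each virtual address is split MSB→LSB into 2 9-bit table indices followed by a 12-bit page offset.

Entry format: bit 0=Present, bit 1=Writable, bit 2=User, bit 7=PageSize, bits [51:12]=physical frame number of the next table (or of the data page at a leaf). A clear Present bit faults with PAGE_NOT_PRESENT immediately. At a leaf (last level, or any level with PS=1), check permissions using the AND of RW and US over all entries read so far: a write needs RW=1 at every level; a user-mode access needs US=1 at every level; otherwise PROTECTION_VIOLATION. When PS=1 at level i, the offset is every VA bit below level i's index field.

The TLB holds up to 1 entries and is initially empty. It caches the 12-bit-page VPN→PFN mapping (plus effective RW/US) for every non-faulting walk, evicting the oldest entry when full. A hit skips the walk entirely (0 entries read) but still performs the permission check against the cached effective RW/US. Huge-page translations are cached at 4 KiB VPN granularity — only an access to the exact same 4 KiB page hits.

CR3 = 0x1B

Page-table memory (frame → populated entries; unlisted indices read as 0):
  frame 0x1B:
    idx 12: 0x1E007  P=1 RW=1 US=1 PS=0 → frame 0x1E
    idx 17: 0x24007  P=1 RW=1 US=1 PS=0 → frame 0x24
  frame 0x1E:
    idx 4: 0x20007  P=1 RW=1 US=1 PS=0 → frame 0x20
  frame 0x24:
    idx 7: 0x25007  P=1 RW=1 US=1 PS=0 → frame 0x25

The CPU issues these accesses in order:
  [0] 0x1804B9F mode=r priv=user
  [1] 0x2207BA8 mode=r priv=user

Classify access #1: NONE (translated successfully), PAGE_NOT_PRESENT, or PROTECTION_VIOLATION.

Per-access translation:
#0 VA=0x1804B9F (r,user):
  L0 @0x1B[12] → 0x1E007  P=1,RW=1,US=1,PS=0
  L1 @0x1E[4] → 0x20007  P=1,RW=1,US=1,PS=0
  ✓ 0x20B9F  — 2 lookups
#1 VA=0x2207BA8 (r,user):
  L0 @0x1B[17] → 0x24007  P=1,RW=1,US=1,PS=0
  L1 @0x24[7] → 0x25007  P=1,RW=1,US=1,PS=0
  ✓ 0x25BA8  — 2 lookups

Access #1 fault: NONE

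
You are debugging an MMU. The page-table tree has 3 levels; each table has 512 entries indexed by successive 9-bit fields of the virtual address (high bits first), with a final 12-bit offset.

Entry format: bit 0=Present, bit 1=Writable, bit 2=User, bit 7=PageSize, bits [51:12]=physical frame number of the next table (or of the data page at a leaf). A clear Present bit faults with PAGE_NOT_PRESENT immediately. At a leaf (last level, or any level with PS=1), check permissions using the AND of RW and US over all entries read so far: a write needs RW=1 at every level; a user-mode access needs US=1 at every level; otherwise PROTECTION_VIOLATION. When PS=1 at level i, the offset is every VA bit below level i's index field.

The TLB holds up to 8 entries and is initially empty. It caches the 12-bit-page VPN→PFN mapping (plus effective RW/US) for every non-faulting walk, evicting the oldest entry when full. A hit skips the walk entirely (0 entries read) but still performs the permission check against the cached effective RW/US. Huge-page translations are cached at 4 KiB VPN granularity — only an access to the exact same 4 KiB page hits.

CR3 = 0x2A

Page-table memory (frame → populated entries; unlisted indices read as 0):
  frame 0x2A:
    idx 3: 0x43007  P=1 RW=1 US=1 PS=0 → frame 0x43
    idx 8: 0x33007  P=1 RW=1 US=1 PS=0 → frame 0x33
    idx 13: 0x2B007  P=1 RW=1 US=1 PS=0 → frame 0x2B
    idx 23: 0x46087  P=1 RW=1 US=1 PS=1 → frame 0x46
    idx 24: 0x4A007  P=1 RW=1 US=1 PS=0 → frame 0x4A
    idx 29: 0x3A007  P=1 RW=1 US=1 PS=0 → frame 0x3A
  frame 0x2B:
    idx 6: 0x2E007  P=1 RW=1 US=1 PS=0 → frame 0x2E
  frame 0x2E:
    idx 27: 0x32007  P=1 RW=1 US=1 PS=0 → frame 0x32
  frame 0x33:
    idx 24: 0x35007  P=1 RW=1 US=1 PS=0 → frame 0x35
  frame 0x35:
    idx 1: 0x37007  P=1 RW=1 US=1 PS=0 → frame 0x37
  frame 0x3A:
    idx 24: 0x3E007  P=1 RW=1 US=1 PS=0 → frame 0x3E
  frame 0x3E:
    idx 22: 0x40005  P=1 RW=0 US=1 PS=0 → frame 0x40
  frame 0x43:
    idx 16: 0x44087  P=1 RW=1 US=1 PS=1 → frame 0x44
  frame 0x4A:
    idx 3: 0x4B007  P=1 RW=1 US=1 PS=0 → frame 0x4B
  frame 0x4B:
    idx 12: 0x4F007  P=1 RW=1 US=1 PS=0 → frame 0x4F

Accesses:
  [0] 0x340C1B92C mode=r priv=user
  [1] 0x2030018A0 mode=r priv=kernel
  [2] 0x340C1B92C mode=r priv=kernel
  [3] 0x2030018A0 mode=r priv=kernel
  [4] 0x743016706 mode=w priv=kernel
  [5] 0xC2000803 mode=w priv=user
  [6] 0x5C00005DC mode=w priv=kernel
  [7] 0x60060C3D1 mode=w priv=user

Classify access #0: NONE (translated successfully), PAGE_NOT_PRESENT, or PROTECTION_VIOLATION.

Trace:
#0 VA=0x340C1B92C (r,user):
  L0: frame=0x2A idx=13 entry=0x2B007 [P=1 RW=1 US=1 PS=0]
  L1: frame=0x2B idx=6 entry=0x2E007 [P=1 RW=1 US=1 PS=0]
  L2: frame=0x2E idx=27 entry=0x32007 [P=1 RW=1 US=1 PS=0]
  → PA=0x3292C  (3 entries read)
#1 VA=0x2030018A0 (r,kernel):
  L0: frame=0x2A idx=8 entry=0x33007 [P=1 RW=1 US=1 PS=0]
  L1: frame=0x33 idx=24 entry=0x35007 [P=1 RW=1 US=1 PS=0]
  L2: frame=0x35 idx=1 entry=0x37007 [P=1 RW=1 US=1 PS=0]
  → PA=0x378A0  (3 entries read)
#2 VA=0x340C1B92C (r,kernel):
  TLB hit vpn=0x340C1B → PA=0x3292C
#3 VA=0x2030018A0 (r,kernel):
  TLB hit vpn=0x203001 → PA=0x378A0
#4 VA=0x743016706 (w,kernel):
  L0: frame=0x2A idx=29 entry=0x3A007 [P=1 RW=1 US=1 PS=0]
  L1: frame=0x3A idx=24 entry=0x3E007 [P=1 RW=1 US=1 PS=0]
  L2: frame=0x3E idx=22 entry=0x40005 [P=1 RW=0 US=1 PS=0]
  ⇒ fault: PROTECTION_VIOLATION  — 3 lookups
#5 VA=0xC2000803 (w,user):
  L0: frame=0x2A idx=3 entry=0x43007 [P=1 RW=1 US=1 PS=0]
  L1: frame=0x43 idx=16 entry=0x44087 [P=1 RW=1 US=1 PS=1]
  → PA=0x44803 (huge @L1)  (2 entries read)
#6 VA=0x5C00005DC (w,kernel):
  L0: frame=0x2A idx=23 entry=0x46087 [P=1 RW=1 US=1 PS=1]
  → PA=0x465DC (huge @L0)  (1 entries read)
#7 VA=0x60060C3D1 (w,user):
  L0: frame=0x2A idx=24 entry=0x4A007 [P=1 RW=1 US=1 PS=0]
  L1: frame=0x4A idx=3 entry=0x4B007 [P=1 RW=1 US=1 PS=0]
  L2: frame=0x4B idx=12 entry=0x4F007 [P=1 RW=1 US=1 PS=0]
  → PA=0x4F3D1  (3 entries read)

Access #0 fault: NONE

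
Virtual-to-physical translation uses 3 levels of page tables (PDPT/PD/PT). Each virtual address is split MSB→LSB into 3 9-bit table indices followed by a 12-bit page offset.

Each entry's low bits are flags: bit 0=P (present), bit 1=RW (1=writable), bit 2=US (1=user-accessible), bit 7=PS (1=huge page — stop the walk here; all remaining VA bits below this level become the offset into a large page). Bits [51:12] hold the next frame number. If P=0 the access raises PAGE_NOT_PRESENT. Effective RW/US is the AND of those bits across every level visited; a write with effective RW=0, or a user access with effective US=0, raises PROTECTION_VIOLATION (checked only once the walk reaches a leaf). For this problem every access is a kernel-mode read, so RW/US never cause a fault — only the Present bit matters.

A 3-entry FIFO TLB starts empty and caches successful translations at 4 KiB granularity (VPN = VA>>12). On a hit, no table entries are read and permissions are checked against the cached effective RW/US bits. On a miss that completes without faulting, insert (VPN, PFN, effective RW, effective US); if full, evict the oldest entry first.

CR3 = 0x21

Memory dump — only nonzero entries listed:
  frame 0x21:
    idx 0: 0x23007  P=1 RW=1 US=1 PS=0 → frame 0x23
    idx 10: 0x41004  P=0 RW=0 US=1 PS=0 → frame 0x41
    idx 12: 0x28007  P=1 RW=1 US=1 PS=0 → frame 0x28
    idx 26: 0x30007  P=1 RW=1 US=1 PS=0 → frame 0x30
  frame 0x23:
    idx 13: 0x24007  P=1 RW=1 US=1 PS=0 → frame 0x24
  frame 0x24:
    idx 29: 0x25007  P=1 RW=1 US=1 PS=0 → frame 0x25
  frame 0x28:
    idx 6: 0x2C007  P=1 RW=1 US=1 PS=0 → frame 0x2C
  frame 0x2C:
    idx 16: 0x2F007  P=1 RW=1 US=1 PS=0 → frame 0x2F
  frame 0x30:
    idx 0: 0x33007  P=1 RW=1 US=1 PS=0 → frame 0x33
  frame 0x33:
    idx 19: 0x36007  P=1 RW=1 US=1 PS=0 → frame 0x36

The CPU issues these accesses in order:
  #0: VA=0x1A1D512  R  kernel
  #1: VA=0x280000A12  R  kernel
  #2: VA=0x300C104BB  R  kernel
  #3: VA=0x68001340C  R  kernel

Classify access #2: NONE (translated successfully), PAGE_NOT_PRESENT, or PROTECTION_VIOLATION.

Trace:
#0 VA=0x1A1D512 (r,kernel):
  L0 @0x21[0] → 0x23007  P=1,RW=1,US=1,PS=0
  L1 @0x23[13] → 0x24007  P=1,RW=1,US=1,PS=0
  L2 @0x24[29] → 0x25007  P=1,RW=1,US=1,PS=0
  ⇒ phys 0x25512  [3 reads]
#1 VA=0x280000A12 (r,kernel):
  L0 @0x21[10] → 0x41004  P=0,RW=0,US=1,PS=0
  ⇒ fault: PAGE_NOT_PRESENT  — 1 lookups
#2 VA=0x300C104BB (r,kernel):
  L0 @0x21[12] → 0x28007  P=1,RW=1,US=1,PS=0
  L1 @0x28[6] → 0x2C007  P=1,RW=1,US=1,PS=0
  L2 @0x2C[16] → 0x2F007  P=1,RW=1,US=1,PS=0
  ⇒ phys 0x2F4BB  [3 reads]
#3 VA=0x68001340C (r,kernel):
  L0 @0x21[26] → 0x30007  P=1,RW=1,US=1,PS=0
  L1 @0x30[0] → 0x33007  P=1,RW=1,US=1,PS=0
  L2 @0x33[19] → 0x36007  P=1,RW=1,US=1,PS=0
  ⇒ phys 0x3640C  [3 reads]

Access #2 fault: NONE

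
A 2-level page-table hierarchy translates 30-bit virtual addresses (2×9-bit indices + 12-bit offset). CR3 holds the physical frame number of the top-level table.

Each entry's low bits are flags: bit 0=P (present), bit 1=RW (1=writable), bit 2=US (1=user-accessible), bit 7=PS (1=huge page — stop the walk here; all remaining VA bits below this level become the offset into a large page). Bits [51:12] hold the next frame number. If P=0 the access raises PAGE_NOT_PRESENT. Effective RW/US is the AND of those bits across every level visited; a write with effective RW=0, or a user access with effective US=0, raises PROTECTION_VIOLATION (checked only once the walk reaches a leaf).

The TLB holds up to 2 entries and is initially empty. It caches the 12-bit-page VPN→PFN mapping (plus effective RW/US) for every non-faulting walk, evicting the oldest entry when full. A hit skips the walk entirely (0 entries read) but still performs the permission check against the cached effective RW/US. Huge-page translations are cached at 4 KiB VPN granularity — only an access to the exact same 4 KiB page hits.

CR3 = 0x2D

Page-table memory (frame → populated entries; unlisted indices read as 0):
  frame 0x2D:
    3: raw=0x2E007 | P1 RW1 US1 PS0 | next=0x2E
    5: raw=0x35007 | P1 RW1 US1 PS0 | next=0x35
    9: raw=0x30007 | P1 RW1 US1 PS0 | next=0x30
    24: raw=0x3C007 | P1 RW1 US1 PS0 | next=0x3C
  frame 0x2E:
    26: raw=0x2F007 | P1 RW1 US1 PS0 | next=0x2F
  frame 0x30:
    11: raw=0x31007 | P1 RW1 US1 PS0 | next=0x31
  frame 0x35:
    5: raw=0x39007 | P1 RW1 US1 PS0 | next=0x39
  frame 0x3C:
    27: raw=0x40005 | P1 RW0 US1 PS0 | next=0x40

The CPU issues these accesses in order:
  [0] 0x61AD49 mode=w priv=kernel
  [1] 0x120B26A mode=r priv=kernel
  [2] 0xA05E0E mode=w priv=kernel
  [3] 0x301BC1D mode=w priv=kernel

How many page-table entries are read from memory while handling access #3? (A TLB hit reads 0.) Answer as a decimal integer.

Trace:
#0 VA=0x61AD49 (w,kernel):
  L0: frame=0x2D idx=3 entry=0x2E007 [P=1 RW=1 US=1 PS=0]
  L1: frame=0x2E idx=26 entry=0x2F007 [P=1 RW=1 US=1 PS=0]
  → PA=0x2FD49  (2 entries read)
#1 VA=0x120B26A (r,kernel):
  L0: frame=0x2D idx=9 entry=0x30007 [P=1 RW=1 US=1 PS=0]
  L1: frame=0x30 idx=11 entry=0x31007 [P=1 RW=1 US=1 PS=0]
  → PA=0x3126A  (2 entries read)
#2 VA=0xA05E0E (w,kernel):
  L0: frame=0x2D idx=5 entry=0x35007 [P=1 RW=1 US=1 PS=0]
  L1: frame=0x35 idx=5 entry=0x39007 [P=1 RW=1 US=1 PS=0]
  → PA=0x39E0E  (2 entries read)
#3 VA=0x301BC1D (w,kernel):
  L0: frame=0x2D idx=24 entry=0x3C007 [P=1 RW=1 US=1 PS=0]
  L1: frame=0x3C idx=27 entry=0x40005 [P=1 RW=0 US=1 PS=0]
  ✗ PROTECTION_VIOLATION  [2 reads]

Entries read for #3: 2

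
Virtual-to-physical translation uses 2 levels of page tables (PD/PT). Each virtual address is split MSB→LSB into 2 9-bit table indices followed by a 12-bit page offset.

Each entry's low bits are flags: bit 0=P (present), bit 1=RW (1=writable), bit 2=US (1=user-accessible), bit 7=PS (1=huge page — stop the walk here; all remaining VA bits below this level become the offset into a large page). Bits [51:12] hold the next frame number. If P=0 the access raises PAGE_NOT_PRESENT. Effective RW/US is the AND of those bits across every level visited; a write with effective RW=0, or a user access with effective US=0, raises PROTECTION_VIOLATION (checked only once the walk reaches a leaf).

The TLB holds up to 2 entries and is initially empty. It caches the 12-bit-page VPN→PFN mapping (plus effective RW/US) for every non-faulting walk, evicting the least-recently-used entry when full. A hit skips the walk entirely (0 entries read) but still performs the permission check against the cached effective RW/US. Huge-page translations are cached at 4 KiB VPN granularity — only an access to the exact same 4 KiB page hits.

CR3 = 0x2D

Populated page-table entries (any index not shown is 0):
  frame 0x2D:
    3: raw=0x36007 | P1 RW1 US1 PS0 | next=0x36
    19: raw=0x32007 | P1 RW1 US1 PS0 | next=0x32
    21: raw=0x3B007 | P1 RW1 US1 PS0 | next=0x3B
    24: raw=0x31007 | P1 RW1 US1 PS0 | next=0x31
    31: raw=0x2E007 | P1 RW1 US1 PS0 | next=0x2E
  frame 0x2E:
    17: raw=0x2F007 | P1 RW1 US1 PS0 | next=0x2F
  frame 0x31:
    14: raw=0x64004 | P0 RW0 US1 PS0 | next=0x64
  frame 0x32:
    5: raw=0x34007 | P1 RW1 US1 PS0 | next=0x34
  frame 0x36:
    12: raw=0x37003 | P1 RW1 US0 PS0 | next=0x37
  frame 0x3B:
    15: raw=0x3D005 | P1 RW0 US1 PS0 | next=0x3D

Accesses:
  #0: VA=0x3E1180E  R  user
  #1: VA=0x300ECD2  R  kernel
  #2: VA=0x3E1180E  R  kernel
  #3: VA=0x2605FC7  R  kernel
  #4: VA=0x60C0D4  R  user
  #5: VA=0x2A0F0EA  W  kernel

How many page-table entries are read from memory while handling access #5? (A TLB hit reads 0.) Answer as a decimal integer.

Trace:
#0 VA=0x3E1180E (r,user):
  L0 @0x2D[31] → 0x2E007  P=1,RW=1,US=1,PS=0
  L1 @0x2E[17] → 0x2F007  P=1,RW=1,US=1,PS=0
  ⇒ phys 0x2F80E  [2 reads]
#1 VA=0x300ECD2 (r,kernel):
  L0 @0x2D[24] → 0x31007  P=1,RW=1,US=1,PS=0
  L1 @0x31[14] → 0x64004  P=0,RW=0,US=1,PS=0
  ✗ PAGE_NOT_PRESENT  [2 reads]
#2 VA=0x3E1180E (r,kernel):
  TLB hit vpn=0x3E11 → PA=0x2F80E
#3 VA=0x2605FC7 (r,kernel):
  L0 @0x2D[19] → 0x32007  P=1,RW=1,US=1,PS=0
  L1 @0x32[5] → 0x34007  P=1,RW=1,US=1,PS=0
  ⇒ phys 0x34FC7  [2 reads]
#4 VA=0x60C0D4 (r,user):
  L0 @0x2D[3] → 0x36007  P=1,RW=1,US=1,PS=0
  L1 @0x36[12] → 0x37003  P=1,RW=1,US=0,PS=0
  ✗ PROTECTION_VIOLATION  [2 reads]
#5 VA=0x2A0F0EA (w,kernel):
  L0 @0x2D[21] → 0x3B007  P=1,RW=1,US=1,PS=0
  L1 @0x3B[15] → 0x3D005  P=1,RW=0,US=1,PS=0
  ✗ PROTECTION_VIOLATION  [2 reads]

Entries read for #5: 2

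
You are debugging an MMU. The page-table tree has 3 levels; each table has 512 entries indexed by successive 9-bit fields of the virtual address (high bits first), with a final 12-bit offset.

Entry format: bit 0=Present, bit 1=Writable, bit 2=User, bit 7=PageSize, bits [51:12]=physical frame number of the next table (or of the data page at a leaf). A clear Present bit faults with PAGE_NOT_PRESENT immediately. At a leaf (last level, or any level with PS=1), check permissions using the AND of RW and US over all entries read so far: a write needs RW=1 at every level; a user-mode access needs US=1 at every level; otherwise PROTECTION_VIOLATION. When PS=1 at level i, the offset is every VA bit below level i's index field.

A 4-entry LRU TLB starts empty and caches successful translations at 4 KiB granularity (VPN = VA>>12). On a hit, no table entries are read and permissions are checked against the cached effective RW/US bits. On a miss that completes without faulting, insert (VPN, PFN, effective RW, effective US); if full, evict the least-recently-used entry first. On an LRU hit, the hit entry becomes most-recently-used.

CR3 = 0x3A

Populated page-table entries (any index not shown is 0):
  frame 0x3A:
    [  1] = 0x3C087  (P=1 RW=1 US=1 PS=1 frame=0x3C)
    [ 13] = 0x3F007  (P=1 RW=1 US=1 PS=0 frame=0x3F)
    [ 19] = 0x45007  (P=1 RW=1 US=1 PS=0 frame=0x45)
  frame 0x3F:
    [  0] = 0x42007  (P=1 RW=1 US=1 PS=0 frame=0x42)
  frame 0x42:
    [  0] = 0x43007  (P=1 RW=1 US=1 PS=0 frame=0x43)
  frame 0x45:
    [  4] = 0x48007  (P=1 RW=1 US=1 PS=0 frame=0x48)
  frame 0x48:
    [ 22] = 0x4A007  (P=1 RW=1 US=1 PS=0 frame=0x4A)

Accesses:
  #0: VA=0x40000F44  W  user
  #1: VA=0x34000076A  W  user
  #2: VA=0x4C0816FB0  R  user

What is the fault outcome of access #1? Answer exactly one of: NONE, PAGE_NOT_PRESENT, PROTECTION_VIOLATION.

Walk each access:
#0 VA=0x40000F44 (w,user):
  lvl0: tbl 0x3A, slot 1 ⇒ 0x3C087 (P1/RW1/US1/PS1)
  → PA=0x3CF44 (huge @L0)  (1 entries read)
#1 VA=0x34000076A (w,user):
  lvl0: tbl 0x3A, slot 13 ⇒ 0x3F007 (P1/RW1/US1/PS0)
  lvl1: tbl 0x3F, slot 0 ⇒ 0x42007 (P1/RW1/US1/PS0)
  lvl2: tbl 0x42, slot 0 ⇒ 0x43007 (P1/RW1/US1/PS0)
  → PA=0x4376A  (3 entries read)
#2 VA=0x4C0816FB0 (r,user):
  lvl0: tbl 0x3A, slot 19 ⇒ 0x45007 (P1/RW1/US1/PS0)
  lvl1: tbl 0x45, slot 4 ⇒ 0x48007 (P1/RW1/US1/PS0)
  lvl2: tbl 0x48, slot 22 ⇒ 0x4A007 (P1/RW1/US1/PS0)
  → PA=0x4AFB0  (3 entries read)

Access #1 fault: NONE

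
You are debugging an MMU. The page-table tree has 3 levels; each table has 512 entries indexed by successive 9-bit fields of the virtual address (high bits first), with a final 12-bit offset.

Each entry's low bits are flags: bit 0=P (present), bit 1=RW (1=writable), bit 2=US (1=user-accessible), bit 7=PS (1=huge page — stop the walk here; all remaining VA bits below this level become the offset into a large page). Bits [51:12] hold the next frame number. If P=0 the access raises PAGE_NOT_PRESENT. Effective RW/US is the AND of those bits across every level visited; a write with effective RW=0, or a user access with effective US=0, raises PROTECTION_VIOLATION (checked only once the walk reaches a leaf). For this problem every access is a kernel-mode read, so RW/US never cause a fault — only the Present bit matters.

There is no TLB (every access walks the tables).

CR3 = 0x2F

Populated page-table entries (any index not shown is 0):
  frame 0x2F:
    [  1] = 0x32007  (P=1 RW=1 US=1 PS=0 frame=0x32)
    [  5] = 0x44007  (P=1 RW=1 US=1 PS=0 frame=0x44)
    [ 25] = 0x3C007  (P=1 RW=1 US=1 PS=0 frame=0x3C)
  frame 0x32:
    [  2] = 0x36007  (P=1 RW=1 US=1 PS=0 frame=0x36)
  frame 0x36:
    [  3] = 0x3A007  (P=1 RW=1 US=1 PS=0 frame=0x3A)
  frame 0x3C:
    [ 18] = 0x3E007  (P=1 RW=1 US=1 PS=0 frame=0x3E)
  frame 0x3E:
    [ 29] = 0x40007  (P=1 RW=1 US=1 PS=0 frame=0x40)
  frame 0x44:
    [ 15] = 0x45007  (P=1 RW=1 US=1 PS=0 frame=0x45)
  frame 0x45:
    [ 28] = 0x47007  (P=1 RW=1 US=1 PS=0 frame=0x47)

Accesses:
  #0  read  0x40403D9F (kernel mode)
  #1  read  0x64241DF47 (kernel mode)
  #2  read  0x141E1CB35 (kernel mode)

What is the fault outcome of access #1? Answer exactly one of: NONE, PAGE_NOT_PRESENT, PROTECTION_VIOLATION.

Trace:
#0 VA=0x40403D9F (r,kernel):
  [0] read 0x2F idx=1: raw=0x32007 flags P=1 W=1 U=1 S=0
  [1] read 0x32 idx=2: raw=0x36007 flags P=1 W=1 U=1 S=0
  [2] read 0x36 idx=3: raw=0x3A007 flags P=1 W=1 U=1 S=0
  ⇒ phys 0x3AD9F  [3 reads]
#1 VA=0x64241DF47 (r,kernel):
  [0] read 0x2F idx=25: raw=0x3C007 flags P=1 W=1 U=1 S=0
  [1] read 0x3C idx=18: raw=0x3E007 flags P=1 W=1 U=1 S=0
  [2] read 0x3E idx=29: raw=0x40007 flags P=1 W=1 U=1 S=0
  ⇒ phys 0x40F47  [3 reads]
#2 VA=0x141E1CB35 (r,kernel):
  [0] read 0x2F idx=5: raw=0x44007 flags P=1 W=1 U=1 S=0
  [1] read 0x44 idx=15: raw=0x45007 flags P=1 W=1 U=1 S=0
  [2] read 0x45 idx=28: raw=0x47007 flags P=1 W=1 U=1 S=0
  ⇒ phys 0x47B35  [3 reads]

Access #1 fault: NONE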